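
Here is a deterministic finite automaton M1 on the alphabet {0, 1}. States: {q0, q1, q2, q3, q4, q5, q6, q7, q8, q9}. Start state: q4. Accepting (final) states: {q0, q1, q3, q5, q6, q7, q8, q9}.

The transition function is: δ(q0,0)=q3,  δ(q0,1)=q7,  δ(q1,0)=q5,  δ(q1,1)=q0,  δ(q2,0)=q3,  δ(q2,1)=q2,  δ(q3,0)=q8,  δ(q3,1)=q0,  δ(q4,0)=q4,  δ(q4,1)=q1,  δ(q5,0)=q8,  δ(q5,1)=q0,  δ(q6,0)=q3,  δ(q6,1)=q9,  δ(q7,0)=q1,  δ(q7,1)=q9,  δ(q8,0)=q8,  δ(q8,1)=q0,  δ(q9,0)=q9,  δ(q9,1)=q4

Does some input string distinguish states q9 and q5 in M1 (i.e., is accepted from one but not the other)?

Yes

Reachable states from the start: {q0,q1,q3,q4,q5,q7,q8,q9}. Unreachable: {q2,q6} — drop them.
Start with accepting vs non-accepting: {q0,q1,q3,q5,q7,q8,q9} | {q4}.
Refine {q0,q1,q3,q5,q7,q8,q9} on symbol 1: members go to different blocks, giving {q0,q1,q3,q5,q7,q8} and {q9}.
Refine {q0,q1,q3,q5,q7,q8} on symbol 1: members go to different blocks, giving {q0,q1,q3,q5,q8} and {q7}.
Refine {q0,q1,q3,q5,q8} on symbol 1: members go to different blocks, giving {q1,q3,q5,q8} and {q0}.
The partition is now stable with 5 blocks: {q1,q3,q5,q8} | {q4} | {q9} | {q7} | {q0}.
q9 and q5 end up in different blocks, so they are distinguishable. For instance, the string '1' is accepted from only q5.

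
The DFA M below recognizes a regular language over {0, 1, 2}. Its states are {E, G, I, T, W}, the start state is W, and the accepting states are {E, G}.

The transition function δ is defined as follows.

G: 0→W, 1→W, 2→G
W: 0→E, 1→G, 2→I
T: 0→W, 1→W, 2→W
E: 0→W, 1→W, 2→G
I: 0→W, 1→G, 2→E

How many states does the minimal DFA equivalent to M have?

3

Reachable states from the start: {E,G,I,W}. Unreachable: {T} — drop them.
Start with accepting vs non-accepting: {E,G} | {I,W}.
On input 0, block {I,W} splits into {W} and {I}.
Stable partition: {E,G} | {W} | {I} — 3 equivalence classes.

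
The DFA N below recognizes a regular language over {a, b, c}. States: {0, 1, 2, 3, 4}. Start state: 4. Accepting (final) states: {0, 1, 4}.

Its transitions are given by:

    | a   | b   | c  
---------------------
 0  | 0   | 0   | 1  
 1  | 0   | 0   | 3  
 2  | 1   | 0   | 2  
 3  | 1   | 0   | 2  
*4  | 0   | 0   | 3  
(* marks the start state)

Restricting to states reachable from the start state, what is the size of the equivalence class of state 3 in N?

2

All states are reachable from the start state.
Initial partition by acceptance: {0,1,4} | {2,3}.
On input c, block {0,1,4} splits into {1,4} and {0}.
Stable partition: {1,4} | {2,3} | {0} — 3 equivalence classes.
State 3 belongs to the block {2,3}, which has 2 states.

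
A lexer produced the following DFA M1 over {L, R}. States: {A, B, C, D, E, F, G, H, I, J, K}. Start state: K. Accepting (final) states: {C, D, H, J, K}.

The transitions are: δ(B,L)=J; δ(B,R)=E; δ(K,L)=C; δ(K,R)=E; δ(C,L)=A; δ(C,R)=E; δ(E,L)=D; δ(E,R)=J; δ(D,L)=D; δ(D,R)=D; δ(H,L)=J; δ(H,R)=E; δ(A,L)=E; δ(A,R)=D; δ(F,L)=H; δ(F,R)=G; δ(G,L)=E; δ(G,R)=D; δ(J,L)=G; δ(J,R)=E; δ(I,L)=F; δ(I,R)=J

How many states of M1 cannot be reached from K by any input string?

4

BFS from K reaches {A, C, D, E, G, J, K}; the 4 state(s) B, F, H, I are never visited.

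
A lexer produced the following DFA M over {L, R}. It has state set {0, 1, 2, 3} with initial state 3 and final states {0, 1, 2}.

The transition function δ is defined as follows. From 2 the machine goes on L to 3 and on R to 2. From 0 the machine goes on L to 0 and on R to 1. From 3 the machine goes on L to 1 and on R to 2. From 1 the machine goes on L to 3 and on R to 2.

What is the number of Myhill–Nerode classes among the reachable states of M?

First remove the unreachable states {0}; 3 states remain.
Start with accepting vs non-accepting: {1,2} | {3}.
The partition is now stable with 2 blocks: {1,2} | {3}.

2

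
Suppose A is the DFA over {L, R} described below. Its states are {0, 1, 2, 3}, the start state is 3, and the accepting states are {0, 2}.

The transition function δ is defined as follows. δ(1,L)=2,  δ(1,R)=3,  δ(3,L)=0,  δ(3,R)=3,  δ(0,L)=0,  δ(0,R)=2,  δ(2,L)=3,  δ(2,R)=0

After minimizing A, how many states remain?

States {1} cannot be reached from the start state, so discard them.
P0 = {0,2} | {3}.
Refine {0,2} on symbol L: members go to different blocks, giving {0} and {2}.
No further refinement is possible. Final partition (3 blocks): {0} | {3} | {2}.

3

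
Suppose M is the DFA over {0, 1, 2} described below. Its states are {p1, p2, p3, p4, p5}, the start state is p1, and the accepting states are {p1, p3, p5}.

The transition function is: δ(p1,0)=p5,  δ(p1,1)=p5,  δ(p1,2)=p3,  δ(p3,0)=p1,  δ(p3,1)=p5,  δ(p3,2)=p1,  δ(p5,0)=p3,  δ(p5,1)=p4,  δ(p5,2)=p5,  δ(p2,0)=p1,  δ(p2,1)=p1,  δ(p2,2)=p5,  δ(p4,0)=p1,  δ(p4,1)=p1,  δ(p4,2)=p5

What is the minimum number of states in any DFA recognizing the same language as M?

Reachable states from the start: {p1,p3,p4,p5}. Unreachable: {p2} — drop them.
Start with accepting vs non-accepting: {p1,p3,p5} | {p4}.
Split {p1,p3,p5} by δ(·,1) → {p1,p3} and {p5}.
On input 0, block {p1,p3} splits into {p1} and {p3}.
Stable partition: {p1} | {p4} | {p5} | {p3} — 4 equivalence classes.

4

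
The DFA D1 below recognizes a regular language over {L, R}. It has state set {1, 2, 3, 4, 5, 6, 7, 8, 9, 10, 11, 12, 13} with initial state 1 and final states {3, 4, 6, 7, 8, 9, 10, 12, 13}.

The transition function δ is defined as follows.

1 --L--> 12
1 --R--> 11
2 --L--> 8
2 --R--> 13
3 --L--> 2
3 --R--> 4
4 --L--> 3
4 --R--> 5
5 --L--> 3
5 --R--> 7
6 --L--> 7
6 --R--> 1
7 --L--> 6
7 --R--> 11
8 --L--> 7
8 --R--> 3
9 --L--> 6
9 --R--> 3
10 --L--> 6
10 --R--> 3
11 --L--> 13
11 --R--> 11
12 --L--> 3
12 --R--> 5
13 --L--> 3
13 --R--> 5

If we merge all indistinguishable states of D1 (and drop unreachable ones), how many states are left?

States {9,10} cannot be reached from the start state, so discard them.
P0 = {3,4,6,7,8,12,13} | {1,2,5,11}.
Refine {3,4,6,7,8,12,13} on symbol L: members go to different blocks, giving {4,6,7,8,12,13} and {3}.
Split {4,6,7,8,12,13} by δ(·,L) → {4,12,13} and {6,7,8}.
Split {1,2,5,11} by δ(·,L) → {1,11} and {2} and {5}.
Refine {6,7,8} on symbol R: members go to different blocks, giving {6,7} and {8}.
No further refinement is possible. Final partition (7 blocks): {4,12,13} | {1,11} | {3} | {6,7} | {2} | {5} | {8}.

7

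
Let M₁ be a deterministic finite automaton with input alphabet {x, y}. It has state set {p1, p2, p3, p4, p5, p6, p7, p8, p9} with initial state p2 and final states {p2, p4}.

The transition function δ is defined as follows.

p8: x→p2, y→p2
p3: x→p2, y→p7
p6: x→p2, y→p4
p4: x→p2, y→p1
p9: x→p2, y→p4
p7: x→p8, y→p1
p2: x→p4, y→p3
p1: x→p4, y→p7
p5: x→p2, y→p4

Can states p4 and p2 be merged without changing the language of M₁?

States {p5,p6,p9} cannot be reached from the start state, so discard them.
Initial partition by acceptance: {p2,p4} | {p1,p3,p7,p8}.
On input x, block {p1,p3,p7,p8} splits into {p1,p3,p8} and {p7}.
On input y, block {p1,p3,p8} splits into {p1,p3} and {p8}.
No further refinement is possible. Final partition (4 blocks): {p2,p4} | {p1,p3} | {p7} | {p8}.
p4 and p2 lie in the same block of the stable partition, so they are equivalent — no string distinguishes them.

Yes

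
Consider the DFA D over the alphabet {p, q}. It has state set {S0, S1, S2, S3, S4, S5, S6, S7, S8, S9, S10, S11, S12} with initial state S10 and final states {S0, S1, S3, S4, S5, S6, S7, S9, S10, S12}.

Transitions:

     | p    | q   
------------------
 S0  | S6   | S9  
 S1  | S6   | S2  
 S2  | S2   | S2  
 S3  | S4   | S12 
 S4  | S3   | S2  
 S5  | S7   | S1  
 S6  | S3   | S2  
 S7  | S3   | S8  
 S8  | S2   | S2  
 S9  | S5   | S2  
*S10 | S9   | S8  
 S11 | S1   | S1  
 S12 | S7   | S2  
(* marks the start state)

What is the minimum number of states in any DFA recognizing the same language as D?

4

States {S0,S11} cannot be reached from the start state, so discard them.
Start with accepting vs non-accepting: {S1,S3,S4,S5,S6,S7,S9,S10,S12} | {S2,S8}.
Split {S1,S3,S4,S5,S6,S7,S9,S10,S12} by δ(·,q) → {S1,S4,S6,S7,S9,S10,S12} and {S3,S5}.
Refine {S1,S4,S6,S7,S9,S10,S12} on symbol p: members go to different blocks, giving {S4,S6,S7,S9} and {S1,S10,S12}.
No further refinement is possible. Final partition (4 blocks): {S4,S6,S7,S9} | {S2,S8} | {S3,S5} | {S1,S10,S12}.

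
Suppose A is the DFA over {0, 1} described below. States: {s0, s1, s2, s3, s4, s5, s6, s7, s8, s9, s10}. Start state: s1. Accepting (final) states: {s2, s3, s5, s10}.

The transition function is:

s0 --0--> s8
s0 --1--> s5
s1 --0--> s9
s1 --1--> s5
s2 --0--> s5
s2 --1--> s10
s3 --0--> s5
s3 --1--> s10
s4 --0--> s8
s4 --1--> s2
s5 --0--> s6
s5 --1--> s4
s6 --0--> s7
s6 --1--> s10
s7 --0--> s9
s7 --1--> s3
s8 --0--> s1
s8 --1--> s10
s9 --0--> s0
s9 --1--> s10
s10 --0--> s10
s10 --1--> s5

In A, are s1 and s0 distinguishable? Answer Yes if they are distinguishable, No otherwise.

No

Every state is reachable, so we keep all 11.
Initial partition by acceptance: {s2,s3,s5,s10} | {s0,s1,s4,s6,s7,s8,s9}.
On input 0, block {s2,s3,s5,s10} splits into {s2,s3,s10} and {s5}.
On input 0, block {s2,s3,s10} splits into {s2,s3} and {s10}.
On input 1, block {s0,s1,s4,s6,s7,s8,s9} splits into {s6,s8,s9} and {s0,s1} and {s4,s7}.
On input 0, block {s6,s8,s9} splits into {s8,s9} and {s6}.
No further refinement is possible. Final partition (7 blocks): {s2,s3} | {s8,s9} | {s5} | {s10} | {s0,s1} | {s4,s7} | {s6}.
s1 and s0 lie in the same block of the stable partition, so they are equivalent — no string distinguishes them.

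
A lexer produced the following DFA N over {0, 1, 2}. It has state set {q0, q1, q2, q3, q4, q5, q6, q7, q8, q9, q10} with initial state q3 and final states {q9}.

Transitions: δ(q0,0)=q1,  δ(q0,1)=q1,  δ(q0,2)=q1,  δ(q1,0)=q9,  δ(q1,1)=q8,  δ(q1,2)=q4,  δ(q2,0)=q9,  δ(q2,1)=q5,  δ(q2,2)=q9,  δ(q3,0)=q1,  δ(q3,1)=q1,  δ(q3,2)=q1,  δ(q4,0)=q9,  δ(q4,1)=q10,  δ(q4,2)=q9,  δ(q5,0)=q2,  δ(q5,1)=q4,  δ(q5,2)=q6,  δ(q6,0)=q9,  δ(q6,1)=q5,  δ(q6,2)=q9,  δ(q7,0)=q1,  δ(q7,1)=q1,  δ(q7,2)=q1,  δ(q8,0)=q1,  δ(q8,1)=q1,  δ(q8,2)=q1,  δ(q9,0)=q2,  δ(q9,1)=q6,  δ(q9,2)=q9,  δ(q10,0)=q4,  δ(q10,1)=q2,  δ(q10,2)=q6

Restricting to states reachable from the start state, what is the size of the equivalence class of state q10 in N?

Reachable states from the start: {q1,q2,q3,q4,q5,q6,q8,q9,q10}. Unreachable: {q0,q7} — drop them.
Initial partition by acceptance: {q9} | {q1,q2,q3,q4,q5,q6,q8,q10}.
Split {q1,q2,q3,q4,q5,q6,q8,q10} by δ(·,0) → {q1,q2,q4,q6} and {q3,q5,q8,q10}.
Refine {q1,q2,q4,q6} on symbol 2: members go to different blocks, giving {q2,q4,q6} and {q1}.
On input 0, block {q3,q5,q8,q10} splits into {q3,q8} and {q5,q10}.
Stable partition: {q9} | {q2,q4,q6} | {q3,q8} | {q1} | {q5,q10} — 5 equivalence classes.
State q10 belongs to the block {q5,q10}, which has 2 states.

2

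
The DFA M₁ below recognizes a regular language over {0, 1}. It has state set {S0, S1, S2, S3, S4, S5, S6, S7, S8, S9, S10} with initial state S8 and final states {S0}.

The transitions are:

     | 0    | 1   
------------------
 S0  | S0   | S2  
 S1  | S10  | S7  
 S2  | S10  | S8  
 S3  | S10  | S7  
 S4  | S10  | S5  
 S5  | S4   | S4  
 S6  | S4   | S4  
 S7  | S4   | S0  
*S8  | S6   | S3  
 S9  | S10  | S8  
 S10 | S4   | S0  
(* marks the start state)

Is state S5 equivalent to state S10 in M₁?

States {S1,S9} cannot be reached from the start state, so discard them.
Initial partition by acceptance: {S0} | {S2,S3,S4,S5,S6,S7,S8,S10}.
Refine {S2,S3,S4,S5,S6,S7,S8,S10} on symbol 1: members go to different blocks, giving {S2,S3,S4,S5,S6,S8} and {S7,S10}.
On input 0, block {S2,S3,S4,S5,S6,S8} splits into {S2,S3,S4} and {S5,S6,S8}.
On input 1, block {S2,S3,S4} splits into {S2,S4} and {S3}.
Split {S5,S6,S8} by δ(·,0) → {S5,S6} and {S8}.
Split {S2,S4} by δ(·,1) → {S2} and {S4}.
The partition is now stable with 7 blocks: {S0} | {S2} | {S7,S10} | {S5,S6} | {S3} | {S8} | {S4}.
S5 and S10 end up in different blocks, so they are distinguishable. For instance, the string '1' is accepted from only S10.

No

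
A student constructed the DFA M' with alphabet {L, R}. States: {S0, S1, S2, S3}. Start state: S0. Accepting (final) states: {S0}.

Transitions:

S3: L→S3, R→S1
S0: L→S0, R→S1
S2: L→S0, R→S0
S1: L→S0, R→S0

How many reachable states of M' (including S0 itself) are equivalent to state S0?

1

Reachable states from the start: {S0,S1}. Unreachable: {S2,S3} — drop them.
P0 = {S0} | {S1}.
The partition is now stable with 2 blocks: {S0} | {S1}.
The equivalence class containing S0 is {S0}, of size 1.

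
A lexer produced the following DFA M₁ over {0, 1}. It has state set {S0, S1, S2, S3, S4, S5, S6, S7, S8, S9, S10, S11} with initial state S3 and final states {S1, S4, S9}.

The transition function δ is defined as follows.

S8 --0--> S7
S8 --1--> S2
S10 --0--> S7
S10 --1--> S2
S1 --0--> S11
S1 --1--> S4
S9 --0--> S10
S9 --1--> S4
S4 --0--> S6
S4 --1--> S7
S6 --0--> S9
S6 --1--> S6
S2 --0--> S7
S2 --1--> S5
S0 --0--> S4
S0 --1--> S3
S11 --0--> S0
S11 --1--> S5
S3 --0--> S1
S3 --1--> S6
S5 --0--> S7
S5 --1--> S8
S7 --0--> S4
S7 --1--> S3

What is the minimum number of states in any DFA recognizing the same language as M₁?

Start with accepting vs non-accepting: {S1,S4,S9} | {S0,S2,S3,S5,S6,S7,S8,S10,S11}.
Split {S1,S4,S9} by δ(·,1) → {S1,S9} and {S4}.
Split {S0,S2,S3,S5,S6,S7,S8,S10,S11} by δ(·,0) → {S2,S5,S8,S10,S11} and {S0,S7} and {S3,S6}.
No further refinement is possible. Final partition (5 blocks): {S1,S9} | {S2,S5,S8,S10,S11} | {S4} | {S0,S7} | {S3,S6}.

5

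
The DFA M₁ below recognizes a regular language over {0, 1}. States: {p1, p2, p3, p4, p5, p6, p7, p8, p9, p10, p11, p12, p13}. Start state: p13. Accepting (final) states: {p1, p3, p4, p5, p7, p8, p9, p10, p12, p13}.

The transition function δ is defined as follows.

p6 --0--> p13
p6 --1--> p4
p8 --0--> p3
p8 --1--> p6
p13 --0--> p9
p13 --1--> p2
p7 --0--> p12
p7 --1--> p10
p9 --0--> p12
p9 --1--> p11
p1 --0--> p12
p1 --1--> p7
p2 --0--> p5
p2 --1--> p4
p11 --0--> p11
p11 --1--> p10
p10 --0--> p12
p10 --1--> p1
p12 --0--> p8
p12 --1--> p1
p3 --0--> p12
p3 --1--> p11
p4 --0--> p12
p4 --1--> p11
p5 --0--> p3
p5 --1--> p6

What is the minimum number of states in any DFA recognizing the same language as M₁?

All states are reachable from the start state.
Start with accepting vs non-accepting: {p1,p3,p4,p5,p7,p8,p9,p10,p12,p13} | {p2,p6,p11}.
Split {p1,p3,p4,p5,p7,p8,p9,p10,p12,p13} by δ(·,1) → {p3,p4,p5,p8,p9,p13} and {p1,p7,p10,p12}.
On input 0, block {p3,p4,p5,p8,p9,p13} splits into {p3,p4,p9} and {p5,p8,p13}.
Split {p2,p6,p11} by δ(·,0) → {p2,p6} and {p11}.
Split {p1,p7,p10,p12} by δ(·,0) → {p1,p7,p10} and {p12}.
No further refinement is possible. Final partition (6 blocks): {p3,p4,p9} | {p2,p6} | {p1,p7,p10} | {p5,p8,p13} | {p11} | {p12}.

6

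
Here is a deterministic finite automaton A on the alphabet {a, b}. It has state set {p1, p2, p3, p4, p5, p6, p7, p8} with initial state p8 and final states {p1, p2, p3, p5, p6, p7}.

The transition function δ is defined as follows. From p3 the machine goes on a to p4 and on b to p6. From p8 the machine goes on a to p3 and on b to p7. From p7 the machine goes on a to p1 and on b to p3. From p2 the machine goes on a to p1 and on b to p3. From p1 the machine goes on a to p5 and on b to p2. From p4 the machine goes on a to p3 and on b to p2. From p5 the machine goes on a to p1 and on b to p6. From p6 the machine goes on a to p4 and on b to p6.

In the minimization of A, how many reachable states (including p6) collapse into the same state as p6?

All states are reachable from the start state.
P0 = {p1,p2,p3,p5,p6,p7} | {p4,p8}.
Split {p1,p2,p3,p5,p6,p7} by δ(·,a) → {p1,p2,p5,p7} and {p3,p6}.
Refine {p1,p2,p5,p7} on symbol b: members go to different blocks, giving {p2,p5,p7} and {p1}.
The partition is now stable with 4 blocks: {p2,p5,p7} | {p4,p8} | {p3,p6} | {p1}.
The equivalence class containing p6 is {p3,p6}, of size 2.

2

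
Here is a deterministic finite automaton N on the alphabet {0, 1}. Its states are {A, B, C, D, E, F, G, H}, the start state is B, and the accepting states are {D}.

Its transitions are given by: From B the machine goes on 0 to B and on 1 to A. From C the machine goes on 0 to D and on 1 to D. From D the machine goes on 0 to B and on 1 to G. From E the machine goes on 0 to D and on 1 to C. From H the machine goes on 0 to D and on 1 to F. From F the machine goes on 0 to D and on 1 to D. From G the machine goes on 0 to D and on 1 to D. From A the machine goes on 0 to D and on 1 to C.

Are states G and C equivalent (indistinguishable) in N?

Yes

Reachable states from the start: {A,B,C,D,G}. Unreachable: {E,F,H} — drop them.
Initial partition by acceptance: {D} | {A,B,C,G}.
On input 0, block {A,B,C,G} splits into {A,C,G} and {B}.
On input 1, block {A,C,G} splits into {C,G} and {A}.
No further refinement is possible. Final partition (4 blocks): {D} | {C,G} | {B} | {A}.
G and C lie in the same block of the stable partition, so they are equivalent — no string distinguishes them.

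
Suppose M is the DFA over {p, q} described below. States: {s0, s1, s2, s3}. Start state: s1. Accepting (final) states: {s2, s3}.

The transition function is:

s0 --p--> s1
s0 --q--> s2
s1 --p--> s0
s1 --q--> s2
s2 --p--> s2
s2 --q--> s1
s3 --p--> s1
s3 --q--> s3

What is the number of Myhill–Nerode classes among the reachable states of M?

2

Reachable states from the start: {s0,s1,s2}. Unreachable: {s3} — drop them.
Start with accepting vs non-accepting: {s2} | {s0,s1}.
The partition is now stable with 2 blocks: {s2} | {s0,s1}.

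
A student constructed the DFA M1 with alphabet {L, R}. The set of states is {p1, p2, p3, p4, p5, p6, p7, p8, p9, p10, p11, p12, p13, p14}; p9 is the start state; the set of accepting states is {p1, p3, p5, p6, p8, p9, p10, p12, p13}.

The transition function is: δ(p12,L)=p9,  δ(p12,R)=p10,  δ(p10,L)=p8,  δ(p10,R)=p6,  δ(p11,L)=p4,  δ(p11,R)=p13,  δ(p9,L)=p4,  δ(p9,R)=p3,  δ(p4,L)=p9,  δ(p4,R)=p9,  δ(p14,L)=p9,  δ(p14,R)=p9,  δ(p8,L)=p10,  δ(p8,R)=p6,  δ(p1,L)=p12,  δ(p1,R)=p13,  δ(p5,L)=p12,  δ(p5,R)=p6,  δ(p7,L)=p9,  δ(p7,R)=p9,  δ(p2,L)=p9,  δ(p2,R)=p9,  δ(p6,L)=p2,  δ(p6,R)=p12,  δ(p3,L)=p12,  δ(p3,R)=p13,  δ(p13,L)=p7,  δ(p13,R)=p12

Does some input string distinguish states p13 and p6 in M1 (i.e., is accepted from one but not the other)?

Reachable states from the start: {p2,p3,p4,p6,p7,p8,p9,p10,p12,p13}. Unreachable: {p1,p5,p11,p14} — drop them.
Start with accepting vs non-accepting: {p3,p6,p8,p9,p10,p12,p13} | {p2,p4,p7}.
Refine {p3,p6,p8,p9,p10,p12,p13} on symbol L: members go to different blocks, giving {p3,p8,p10,p12} and {p6,p9,p13}.
Refine {p3,p8,p10,p12} on symbol L: members go to different blocks, giving {p3,p8,p10} and {p12}.
On input L, block {p3,p8,p10} splits into {p8,p10} and {p3}.
Refine {p6,p9,p13} on symbol R: members go to different blocks, giving {p6,p13} and {p9}.
Stable partition: {p8,p10} | {p2,p4,p7} | {p6,p13} | {p12} | {p3} | {p9} — 6 equivalence classes.
p13 and p6 lie in the same block of the stable partition, so they are equivalent — no string distinguishes them.

No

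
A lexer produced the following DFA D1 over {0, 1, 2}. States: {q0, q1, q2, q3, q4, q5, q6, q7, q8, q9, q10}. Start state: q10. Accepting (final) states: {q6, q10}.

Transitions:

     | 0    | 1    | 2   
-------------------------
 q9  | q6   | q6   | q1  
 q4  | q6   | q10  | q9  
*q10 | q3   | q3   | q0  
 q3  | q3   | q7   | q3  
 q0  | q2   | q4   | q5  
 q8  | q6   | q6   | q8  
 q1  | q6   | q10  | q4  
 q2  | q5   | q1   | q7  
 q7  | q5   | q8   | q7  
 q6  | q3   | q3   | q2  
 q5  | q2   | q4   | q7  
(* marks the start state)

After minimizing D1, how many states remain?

Initial partition by acceptance: {q6,q10} | {q0,q1,q2,q3,q4,q5,q7,q8,q9}.
Refine {q0,q1,q2,q3,q4,q5,q7,q8,q9} on symbol 0: members go to different blocks, giving {q0,q2,q3,q5,q7} and {q1,q4,q8,q9}.
Split {q0,q2,q3,q5,q7} by δ(·,1) → {q0,q2,q5,q7} and {q3}.
No further refinement is possible. Final partition (4 blocks): {q6,q10} | {q0,q2,q5,q7} | {q1,q4,q8,q9} | {q3}.

4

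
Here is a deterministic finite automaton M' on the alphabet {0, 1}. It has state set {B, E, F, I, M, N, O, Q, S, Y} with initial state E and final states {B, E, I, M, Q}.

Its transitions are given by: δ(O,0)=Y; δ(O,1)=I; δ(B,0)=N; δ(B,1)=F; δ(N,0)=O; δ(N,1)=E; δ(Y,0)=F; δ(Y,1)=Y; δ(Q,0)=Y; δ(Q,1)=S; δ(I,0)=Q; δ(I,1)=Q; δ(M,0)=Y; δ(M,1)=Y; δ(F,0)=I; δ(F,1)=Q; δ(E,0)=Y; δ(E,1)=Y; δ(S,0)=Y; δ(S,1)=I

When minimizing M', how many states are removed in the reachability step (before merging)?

Starting at E and following transitions, the reachable set is {E, F, I, Q, S, Y}. That leaves B, M, N, O unreachable — 4 in total.

4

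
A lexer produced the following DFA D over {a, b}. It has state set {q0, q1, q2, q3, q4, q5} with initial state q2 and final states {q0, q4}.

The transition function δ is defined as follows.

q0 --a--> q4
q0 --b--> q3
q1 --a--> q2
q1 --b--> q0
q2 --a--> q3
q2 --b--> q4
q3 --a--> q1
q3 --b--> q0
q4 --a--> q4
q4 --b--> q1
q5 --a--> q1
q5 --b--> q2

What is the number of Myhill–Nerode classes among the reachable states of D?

2

First remove the unreachable states {q5}; 5 states remain.
P0 = {q0,q4} | {q1,q2,q3}.
Stable partition: {q0,q4} | {q1,q2,q3} — 2 equivalence classes.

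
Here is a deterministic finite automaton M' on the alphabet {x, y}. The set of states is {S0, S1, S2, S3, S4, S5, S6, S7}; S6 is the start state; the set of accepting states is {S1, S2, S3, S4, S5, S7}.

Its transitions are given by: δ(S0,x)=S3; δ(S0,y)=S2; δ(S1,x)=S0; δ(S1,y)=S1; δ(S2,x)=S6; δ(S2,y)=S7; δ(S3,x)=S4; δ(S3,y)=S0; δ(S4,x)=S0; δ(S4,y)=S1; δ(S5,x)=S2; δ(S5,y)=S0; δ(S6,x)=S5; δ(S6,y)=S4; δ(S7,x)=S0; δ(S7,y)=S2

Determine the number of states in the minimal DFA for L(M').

All states are reachable from the start state.
Start with accepting vs non-accepting: {S1,S2,S3,S4,S5,S7} | {S0,S6}.
Split {S1,S2,S3,S4,S5,S7} by δ(·,x) → {S1,S2,S4,S7} and {S3,S5}.
Stable partition: {S1,S2,S4,S7} | {S0,S6} | {S3,S5} — 3 equivalence classes.

3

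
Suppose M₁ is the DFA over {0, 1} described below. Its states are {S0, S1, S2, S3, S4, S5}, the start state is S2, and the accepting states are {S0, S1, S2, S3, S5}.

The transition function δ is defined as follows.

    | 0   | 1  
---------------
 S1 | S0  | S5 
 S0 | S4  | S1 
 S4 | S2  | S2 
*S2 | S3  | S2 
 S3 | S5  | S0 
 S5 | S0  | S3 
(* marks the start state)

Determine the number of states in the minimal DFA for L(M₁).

6

Start with accepting vs non-accepting: {S0,S1,S2,S3,S5} | {S4}.
Split {S0,S1,S2,S3,S5} by δ(·,0) → {S1,S2,S3,S5} and {S0}.
Refine {S1,S2,S3,S5} on symbol 0: members go to different blocks, giving {S1,S5} and {S2,S3}.
Refine {S1,S5} on symbol 1: members go to different blocks, giving {S1} and {S5}.
Split {S2,S3} by δ(·,0) → {S2} and {S3}.
No further refinement is possible. Final partition (6 blocks): {S1} | {S4} | {S0} | {S2} | {S5} | {S3}.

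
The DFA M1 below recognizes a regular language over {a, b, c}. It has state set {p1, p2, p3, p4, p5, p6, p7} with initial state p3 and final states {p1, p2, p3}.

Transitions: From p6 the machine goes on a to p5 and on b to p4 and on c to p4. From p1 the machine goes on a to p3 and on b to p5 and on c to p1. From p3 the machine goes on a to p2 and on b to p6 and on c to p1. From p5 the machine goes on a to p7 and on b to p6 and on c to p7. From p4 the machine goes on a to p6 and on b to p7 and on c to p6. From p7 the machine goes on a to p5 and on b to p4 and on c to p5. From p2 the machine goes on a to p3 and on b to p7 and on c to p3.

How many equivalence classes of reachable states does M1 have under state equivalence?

2

P0 = {p1,p2,p3} | {p4,p5,p6,p7}.
No further refinement is possible. Final partition (2 blocks): {p1,p2,p3} | {p4,p5,p6,p7}.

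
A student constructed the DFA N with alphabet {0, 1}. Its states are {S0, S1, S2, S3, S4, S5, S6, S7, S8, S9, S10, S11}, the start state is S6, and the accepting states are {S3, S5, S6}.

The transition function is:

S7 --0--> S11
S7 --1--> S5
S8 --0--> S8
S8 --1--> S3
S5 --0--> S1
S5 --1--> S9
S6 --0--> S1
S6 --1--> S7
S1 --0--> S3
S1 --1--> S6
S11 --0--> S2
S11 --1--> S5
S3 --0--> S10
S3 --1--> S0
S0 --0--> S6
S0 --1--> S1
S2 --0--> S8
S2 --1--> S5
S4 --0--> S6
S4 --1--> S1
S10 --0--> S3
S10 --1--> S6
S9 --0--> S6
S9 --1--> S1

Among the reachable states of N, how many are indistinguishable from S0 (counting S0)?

Reachable states from the start: {S0,S1,S2,S3,S5,S6,S7,S8,S9,S10,S11}. Unreachable: {S4} — drop them.
P0 = {S3,S5,S6} | {S0,S1,S2,S7,S8,S9,S10,S11}.
On input 0, block {S0,S1,S2,S7,S8,S9,S10,S11} splits into {S0,S1,S9,S10} and {S2,S7,S8,S11}.
Split {S3,S5,S6} by δ(·,1) → {S3,S5} and {S6}.
Split {S0,S1,S9,S10} by δ(·,0) → {S0,S9} and {S1,S10}.
No further refinement is possible. Final partition (5 blocks): {S3,S5} | {S0,S9} | {S2,S7,S8,S11} | {S6} | {S1,S10}.
State S0 belongs to the block {S0,S9}, which has 2 states.

2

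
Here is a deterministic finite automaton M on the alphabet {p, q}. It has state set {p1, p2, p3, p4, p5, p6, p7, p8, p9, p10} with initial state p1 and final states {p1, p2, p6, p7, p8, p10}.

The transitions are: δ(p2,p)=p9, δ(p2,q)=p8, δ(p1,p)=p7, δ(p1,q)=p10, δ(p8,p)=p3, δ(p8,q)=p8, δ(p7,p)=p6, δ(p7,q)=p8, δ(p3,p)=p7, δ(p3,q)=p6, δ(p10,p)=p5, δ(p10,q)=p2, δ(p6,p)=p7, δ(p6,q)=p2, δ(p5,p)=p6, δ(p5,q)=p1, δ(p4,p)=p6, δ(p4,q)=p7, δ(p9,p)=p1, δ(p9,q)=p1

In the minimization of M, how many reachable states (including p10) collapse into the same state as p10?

States {p4} cannot be reached from the start state, so discard them.
Initial partition by acceptance: {p1,p2,p6,p7,p8,p10} | {p3,p5,p9}.
Refine {p1,p2,p6,p7,p8,p10} on symbol p: members go to different blocks, giving {p1,p6,p7} and {p2,p8,p10}.
Stable partition: {p1,p6,p7} | {p3,p5,p9} | {p2,p8,p10} — 3 equivalence classes.
State p10 belongs to the block {p2,p8,p10}, which has 3 states.

3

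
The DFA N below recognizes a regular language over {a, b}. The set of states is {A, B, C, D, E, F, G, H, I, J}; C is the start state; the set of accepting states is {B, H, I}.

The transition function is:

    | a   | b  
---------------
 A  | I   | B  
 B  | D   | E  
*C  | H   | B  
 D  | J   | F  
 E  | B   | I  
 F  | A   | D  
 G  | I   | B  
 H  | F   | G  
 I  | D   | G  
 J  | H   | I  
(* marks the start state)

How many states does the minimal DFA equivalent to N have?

Start with accepting vs non-accepting: {B,H,I} | {A,C,D,E,F,G,J}.
Refine {A,C,D,E,F,G,J} on symbol a: members go to different blocks, giving {A,C,E,G,J} and {D,F}.
No further refinement is possible. Final partition (3 blocks): {B,H,I} | {A,C,E,G,J} | {D,F}.

3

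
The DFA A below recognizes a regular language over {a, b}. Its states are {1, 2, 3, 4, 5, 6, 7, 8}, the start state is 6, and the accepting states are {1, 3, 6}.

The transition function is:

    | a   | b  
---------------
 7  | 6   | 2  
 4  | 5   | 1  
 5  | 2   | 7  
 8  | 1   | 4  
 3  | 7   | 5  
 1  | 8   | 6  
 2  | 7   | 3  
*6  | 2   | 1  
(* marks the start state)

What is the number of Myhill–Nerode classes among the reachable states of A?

8

Start with accepting vs non-accepting: {1,3,6} | {2,4,5,7,8}.
Split {1,3,6} by δ(·,b) → {1,6} and {3}.
Refine {2,4,5,7,8} on symbol a: members go to different blocks, giving {2,4,5} and {7,8}.
Refine {1,6} on symbol a: members go to different blocks, giving {1} and {6}.
On input a, block {2,4,5} splits into {4,5} and {2}.
On input a, block {4,5} splits into {4} and {5}.
On input a, block {7,8} splits into {7} and {8}.
No further refinement is possible. Final partition (8 blocks): {1} | {4} | {3} | {7} | {6} | {2} | {5} | {8}.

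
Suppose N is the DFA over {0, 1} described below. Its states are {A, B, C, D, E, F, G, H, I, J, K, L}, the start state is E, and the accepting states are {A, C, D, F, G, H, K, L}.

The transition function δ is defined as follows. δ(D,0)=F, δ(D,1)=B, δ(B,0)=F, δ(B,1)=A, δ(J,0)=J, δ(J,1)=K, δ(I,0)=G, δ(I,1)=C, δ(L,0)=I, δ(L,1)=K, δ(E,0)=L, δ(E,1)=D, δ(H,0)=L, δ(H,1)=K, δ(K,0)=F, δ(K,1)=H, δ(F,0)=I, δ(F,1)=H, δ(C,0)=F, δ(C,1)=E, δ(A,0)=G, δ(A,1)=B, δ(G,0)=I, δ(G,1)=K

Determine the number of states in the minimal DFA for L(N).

4

Reachable states from the start: {A,B,C,D,E,F,G,H,I,K,L}. Unreachable: {J} — drop them.
P0 = {A,C,D,F,G,H,K,L} | {B,E,I}.
Split {A,C,D,F,G,H,K,L} by δ(·,0) → {A,C,D,H,K} and {F,G,L}.
On input 1, block {A,C,D,H,K} splits into {A,C,D} and {H,K}.
Stable partition: {A,C,D} | {B,E,I} | {F,G,L} | {H,K} — 4 equivalence classes.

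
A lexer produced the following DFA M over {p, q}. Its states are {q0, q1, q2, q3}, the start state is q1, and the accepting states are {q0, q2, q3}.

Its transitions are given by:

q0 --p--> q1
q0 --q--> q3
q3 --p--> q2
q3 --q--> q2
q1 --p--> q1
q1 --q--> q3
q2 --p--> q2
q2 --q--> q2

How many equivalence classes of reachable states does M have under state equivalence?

First remove the unreachable states {q0}; 3 states remain.
Initial partition by acceptance: {q2,q3} | {q1}.
No further refinement is possible. Final partition (2 blocks): {q2,q3} | {q1}.

2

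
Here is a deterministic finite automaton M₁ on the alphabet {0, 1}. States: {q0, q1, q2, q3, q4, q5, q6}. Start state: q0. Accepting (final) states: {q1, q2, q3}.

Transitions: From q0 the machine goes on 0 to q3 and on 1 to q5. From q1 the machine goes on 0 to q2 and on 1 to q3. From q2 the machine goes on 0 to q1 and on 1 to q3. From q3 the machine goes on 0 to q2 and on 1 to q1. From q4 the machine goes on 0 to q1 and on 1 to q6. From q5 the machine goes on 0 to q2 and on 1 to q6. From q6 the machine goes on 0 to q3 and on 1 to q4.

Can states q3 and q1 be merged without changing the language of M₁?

Start with accepting vs non-accepting: {q1,q2,q3} | {q0,q4,q5,q6}.
The partition is now stable with 2 blocks: {q1,q2,q3} | {q0,q4,q5,q6}.
q3 and q1 lie in the same block of the stable partition, so they are equivalent — no string distinguishes them.

Yes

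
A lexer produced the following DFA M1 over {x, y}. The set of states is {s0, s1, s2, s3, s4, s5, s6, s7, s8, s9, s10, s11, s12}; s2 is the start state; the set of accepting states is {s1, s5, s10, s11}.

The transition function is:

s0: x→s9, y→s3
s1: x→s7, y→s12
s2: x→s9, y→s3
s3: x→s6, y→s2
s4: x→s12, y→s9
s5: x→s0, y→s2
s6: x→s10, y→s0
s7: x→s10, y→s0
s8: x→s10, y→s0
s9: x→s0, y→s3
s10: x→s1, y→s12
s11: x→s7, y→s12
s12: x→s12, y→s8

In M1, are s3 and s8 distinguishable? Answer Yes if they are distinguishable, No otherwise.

First remove the unreachable states {s4,s5,s11}; 10 states remain.
Initial partition by acceptance: {s1,s10} | {s0,s2,s3,s6,s7,s8,s9,s12}.
Refine {s1,s10} on symbol x: members go to different blocks, giving {s1} and {s10}.
Refine {s0,s2,s3,s6,s7,s8,s9,s12} on symbol x: members go to different blocks, giving {s0,s2,s3,s9,s12} and {s6,s7,s8}.
Split {s0,s2,s3,s9,s12} by δ(·,x) → {s0,s2,s9,s12} and {s3}.
On input y, block {s0,s2,s9,s12} splits into {s0,s2,s9} and {s12}.
The partition is now stable with 6 blocks: {s1} | {s0,s2,s9} | {s10} | {s6,s7,s8} | {s3} | {s12}.
s3 and s8 end up in different blocks, so they are distinguishable. For instance, the string 'x' is accepted from only s8.

Yes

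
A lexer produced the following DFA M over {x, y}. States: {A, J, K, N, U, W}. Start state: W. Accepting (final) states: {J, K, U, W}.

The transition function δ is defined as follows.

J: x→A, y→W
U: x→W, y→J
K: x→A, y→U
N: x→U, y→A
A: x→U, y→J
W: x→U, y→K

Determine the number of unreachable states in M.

1

Starting at W and following transitions, the reachable set is {A, J, K, U, W}. That leaves N unreachable — 1 in total.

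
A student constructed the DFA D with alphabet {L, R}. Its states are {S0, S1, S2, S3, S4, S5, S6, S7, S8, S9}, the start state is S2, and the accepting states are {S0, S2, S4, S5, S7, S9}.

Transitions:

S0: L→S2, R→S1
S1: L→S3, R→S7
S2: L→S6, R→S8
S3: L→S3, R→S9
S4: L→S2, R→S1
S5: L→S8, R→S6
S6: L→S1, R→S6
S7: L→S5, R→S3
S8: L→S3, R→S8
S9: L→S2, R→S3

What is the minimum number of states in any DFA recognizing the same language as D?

States {S0,S4} cannot be reached from the start state, so discard them.
P0 = {S2,S5,S7,S9} | {S1,S3,S6,S8}.
Refine {S2,S5,S7,S9} on symbol L: members go to different blocks, giving {S2,S5} and {S7,S9}.
Refine {S1,S3,S6,S8} on symbol R: members go to different blocks, giving {S1,S3} and {S6,S8}.
Stable partition: {S2,S5} | {S1,S3} | {S7,S9} | {S6,S8} — 4 equivalence classes.

4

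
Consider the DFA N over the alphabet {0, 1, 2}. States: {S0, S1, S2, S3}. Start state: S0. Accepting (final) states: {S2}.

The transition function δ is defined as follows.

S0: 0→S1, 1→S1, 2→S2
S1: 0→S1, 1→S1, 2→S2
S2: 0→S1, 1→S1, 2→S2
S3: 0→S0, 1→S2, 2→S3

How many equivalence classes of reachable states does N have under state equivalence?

States {S3} cannot be reached from the start state, so discard them.
P0 = {S2} | {S0,S1}.
No further refinement is possible. Final partition (2 blocks): {S2} | {S0,S1}.

2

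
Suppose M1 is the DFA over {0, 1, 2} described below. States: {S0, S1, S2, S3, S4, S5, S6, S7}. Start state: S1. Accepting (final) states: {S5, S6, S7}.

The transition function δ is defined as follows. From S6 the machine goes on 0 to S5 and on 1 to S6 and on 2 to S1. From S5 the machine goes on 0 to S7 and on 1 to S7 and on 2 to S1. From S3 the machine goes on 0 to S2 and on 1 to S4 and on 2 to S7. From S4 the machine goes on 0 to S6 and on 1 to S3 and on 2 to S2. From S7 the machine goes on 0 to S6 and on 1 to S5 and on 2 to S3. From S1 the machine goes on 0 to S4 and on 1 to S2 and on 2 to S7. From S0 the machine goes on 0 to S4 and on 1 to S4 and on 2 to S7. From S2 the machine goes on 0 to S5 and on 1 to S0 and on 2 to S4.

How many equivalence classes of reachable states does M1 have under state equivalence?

All states are reachable from the start state.
Initial partition by acceptance: {S5,S6,S7} | {S0,S1,S2,S3,S4}.
On input 0, block {S0,S1,S2,S3,S4} splits into {S0,S1,S3} and {S2,S4}.
The partition is now stable with 3 blocks: {S5,S6,S7} | {S0,S1,S3} | {S2,S4}.

3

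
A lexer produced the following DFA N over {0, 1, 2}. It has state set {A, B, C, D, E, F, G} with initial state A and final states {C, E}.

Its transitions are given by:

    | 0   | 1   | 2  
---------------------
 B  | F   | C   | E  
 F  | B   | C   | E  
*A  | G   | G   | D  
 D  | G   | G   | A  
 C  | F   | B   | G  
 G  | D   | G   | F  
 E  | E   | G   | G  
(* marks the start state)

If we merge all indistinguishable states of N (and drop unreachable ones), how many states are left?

5

Every state is reachable, so we keep all 7.
P0 = {C,E} | {A,B,D,F,G}.
Refine {C,E} on symbol 0: members go to different blocks, giving {C} and {E}.
Split {A,B,D,F,G} by δ(·,1) → {A,D,G} and {B,F}.
Split {A,D,G} by δ(·,2) → {A,D} and {G}.
No further refinement is possible. Final partition (5 blocks): {C} | {A,D} | {E} | {B,F} | {G}.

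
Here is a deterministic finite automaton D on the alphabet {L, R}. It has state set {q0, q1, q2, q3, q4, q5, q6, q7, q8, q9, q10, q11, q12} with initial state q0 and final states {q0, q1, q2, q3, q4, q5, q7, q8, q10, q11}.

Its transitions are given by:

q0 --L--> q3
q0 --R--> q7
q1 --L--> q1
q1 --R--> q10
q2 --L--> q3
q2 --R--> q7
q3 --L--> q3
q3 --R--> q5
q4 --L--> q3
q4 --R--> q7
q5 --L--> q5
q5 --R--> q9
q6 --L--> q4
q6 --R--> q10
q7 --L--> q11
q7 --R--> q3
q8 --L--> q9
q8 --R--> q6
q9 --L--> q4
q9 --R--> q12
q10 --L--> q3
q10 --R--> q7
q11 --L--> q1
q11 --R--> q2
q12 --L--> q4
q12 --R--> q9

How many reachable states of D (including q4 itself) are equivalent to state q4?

States {q6,q8} cannot be reached from the start state, so discard them.
P0 = {q0,q1,q2,q3,q4,q5,q7,q10,q11} | {q9,q12}.
Split {q0,q1,q2,q3,q4,q5,q7,q10,q11} by δ(·,R) → {q0,q1,q2,q3,q4,q7,q10,q11} and {q5}.
On input R, block {q0,q1,q2,q3,q4,q7,q10,q11} splits into {q0,q1,q2,q4,q7,q10,q11} and {q3}.
Split {q0,q1,q2,q4,q7,q10,q11} by δ(·,L) → {q0,q2,q4,q10} and {q1,q7,q11}.
Split {q1,q7,q11} by δ(·,R) → {q1,q11} and {q7}.
The partition is now stable with 6 blocks: {q0,q2,q4,q10} | {q9,q12} | {q5} | {q3} | {q1,q11} | {q7}.
State q4 belongs to the block {q0,q2,q4,q10}, which has 4 states.

4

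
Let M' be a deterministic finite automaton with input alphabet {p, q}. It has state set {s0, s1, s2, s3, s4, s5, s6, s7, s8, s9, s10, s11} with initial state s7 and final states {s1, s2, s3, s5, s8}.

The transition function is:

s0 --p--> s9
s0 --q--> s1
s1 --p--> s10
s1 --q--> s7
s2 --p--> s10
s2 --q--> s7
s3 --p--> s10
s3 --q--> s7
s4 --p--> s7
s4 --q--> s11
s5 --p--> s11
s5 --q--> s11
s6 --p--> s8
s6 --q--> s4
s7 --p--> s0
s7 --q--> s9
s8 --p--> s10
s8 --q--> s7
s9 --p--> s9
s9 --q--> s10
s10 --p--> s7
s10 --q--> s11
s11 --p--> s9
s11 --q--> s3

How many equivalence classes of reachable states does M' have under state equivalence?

5

States {s2,s4,s5,s6,s8} cannot be reached from the start state, so discard them.
Initial partition by acceptance: {s1,s3} | {s0,s7,s9,s10,s11}.
Refine {s0,s7,s9,s10,s11} on symbol q: members go to different blocks, giving {s7,s9,s10} and {s0,s11}.
Split {s7,s9,s10} by δ(·,p) → {s9,s10} and {s7}.
On input p, block {s9,s10} splits into {s9} and {s10}.
Stable partition: {s1,s3} | {s9} | {s0,s11} | {s7} | {s10} — 5 equivalence classes.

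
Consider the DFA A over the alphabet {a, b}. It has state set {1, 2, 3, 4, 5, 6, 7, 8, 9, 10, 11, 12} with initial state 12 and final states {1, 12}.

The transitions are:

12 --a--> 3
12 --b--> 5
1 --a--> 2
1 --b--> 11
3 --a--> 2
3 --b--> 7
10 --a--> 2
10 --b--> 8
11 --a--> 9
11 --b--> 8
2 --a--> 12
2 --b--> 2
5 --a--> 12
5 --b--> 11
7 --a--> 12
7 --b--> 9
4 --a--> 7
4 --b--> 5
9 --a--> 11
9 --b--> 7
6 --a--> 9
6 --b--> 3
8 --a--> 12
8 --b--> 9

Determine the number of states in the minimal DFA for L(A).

5

Reachable states from the start: {2,3,5,7,8,9,11,12}. Unreachable: {1,4,6,10} — drop them.
Start with accepting vs non-accepting: {12} | {2,3,5,7,8,9,11}.
Split {2,3,5,7,8,9,11} by δ(·,a) → {2,5,7,8} and {3,9,11}.
On input b, block {2,5,7,8} splits into {5,7,8} and {2}.
Refine {3,9,11} on symbol a: members go to different blocks, giving {9,11} and {3}.
No further refinement is possible. Final partition (5 blocks): {12} | {5,7,8} | {9,11} | {2} | {3}.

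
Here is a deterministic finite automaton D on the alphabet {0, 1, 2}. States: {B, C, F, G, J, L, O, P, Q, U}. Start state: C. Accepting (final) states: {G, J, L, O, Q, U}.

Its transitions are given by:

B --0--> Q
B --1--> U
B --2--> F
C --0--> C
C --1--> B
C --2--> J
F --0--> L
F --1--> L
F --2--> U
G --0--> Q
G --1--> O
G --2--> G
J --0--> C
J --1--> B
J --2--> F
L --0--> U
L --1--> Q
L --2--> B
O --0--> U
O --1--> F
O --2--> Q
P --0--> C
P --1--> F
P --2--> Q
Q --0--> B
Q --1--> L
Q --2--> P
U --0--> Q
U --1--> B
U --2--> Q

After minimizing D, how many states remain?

8

First remove the unreachable states {G,O}; 8 states remain.
Start with accepting vs non-accepting: {J,L,Q,U} | {B,C,F,P}.
On input 0, block {J,L,Q,U} splits into {L,U} and {J,Q}.
On input 0, block {L,U} splits into {U} and {L}.
Refine {B,C,F,P} on symbol 0: members go to different blocks, giving {C,P} and {B} and {F}.
On input 1, block {C,P} splits into {P} and {C}.
Refine {J,Q} on symbol 0: members go to different blocks, giving {Q} and {J}.
Stable partition: {U} | {P} | {Q} | {L} | {B} | {F} | {C} | {J} — 8 equivalence classes.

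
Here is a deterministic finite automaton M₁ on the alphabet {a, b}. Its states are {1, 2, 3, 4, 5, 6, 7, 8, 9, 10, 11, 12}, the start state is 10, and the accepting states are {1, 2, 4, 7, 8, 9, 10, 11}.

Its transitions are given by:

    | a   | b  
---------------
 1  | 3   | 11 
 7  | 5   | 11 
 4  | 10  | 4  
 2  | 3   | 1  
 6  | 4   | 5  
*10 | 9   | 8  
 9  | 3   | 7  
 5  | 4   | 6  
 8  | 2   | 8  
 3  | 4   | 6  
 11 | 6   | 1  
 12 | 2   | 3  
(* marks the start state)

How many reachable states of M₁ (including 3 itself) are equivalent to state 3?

States {12} cannot be reached from the start state, so discard them.
Start with accepting vs non-accepting: {1,2,4,7,8,9,10,11} | {3,5,6}.
Refine {1,2,4,7,8,9,10,11} on symbol a: members go to different blocks, giving {1,2,7,9,11} and {4,8,10}.
Refine {4,8,10} on symbol a: members go to different blocks, giving {8,10} and {4}.
Stable partition: {1,2,7,9,11} | {3,5,6} | {8,10} | {4} — 4 equivalence classes.
The equivalence class containing 3 is {3,5,6}, of size 3.

3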